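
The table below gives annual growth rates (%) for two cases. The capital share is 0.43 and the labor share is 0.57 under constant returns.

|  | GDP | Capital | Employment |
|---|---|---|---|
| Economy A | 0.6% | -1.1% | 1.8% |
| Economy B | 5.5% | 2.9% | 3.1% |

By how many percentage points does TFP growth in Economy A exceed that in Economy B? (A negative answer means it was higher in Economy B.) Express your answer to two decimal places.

-2.44 percentage points

Labor's share = 1 − 0.43 = 0.57.
Economy A: TFP = 0.6 + 0.473 − 1.026 = 0.047%.
Economy B: TFP = 5.5 − 1.247 − 1.767 = 2.486%.
Difference = 0.047 − (2.486) = -2.439 pp.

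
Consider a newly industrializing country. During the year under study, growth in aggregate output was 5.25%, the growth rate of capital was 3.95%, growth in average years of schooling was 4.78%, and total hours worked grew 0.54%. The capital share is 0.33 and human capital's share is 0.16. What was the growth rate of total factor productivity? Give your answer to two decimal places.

2.91%

Labor's share = 1 − 0.33 − 0.16 = 0.51.
Capital: 0.33 × 3.95 = 1.3035 pp.
Average years of schooling: 0.16 × 4.78 = 0.7648 pp.
Total hours worked: 0.51 × 0.54 = 0.2754 pp.
TFP growth = 5.25 − 2.3437 = 2.9063%.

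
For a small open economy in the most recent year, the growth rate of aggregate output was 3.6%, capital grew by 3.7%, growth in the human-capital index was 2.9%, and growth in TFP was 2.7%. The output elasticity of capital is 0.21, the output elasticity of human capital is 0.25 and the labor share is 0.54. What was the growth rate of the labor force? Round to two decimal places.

Labor's share = 1 − 0.21 − 0.25 = 0.54.
gY = gA + 0.21×3.7 + 0.25×2.9 + 0.54×g.
0.54×g = 3.6 − 2.7 − 1.502 = -0.602.
g = -0.602 / 0.54 = -1.1148%.

-1.11%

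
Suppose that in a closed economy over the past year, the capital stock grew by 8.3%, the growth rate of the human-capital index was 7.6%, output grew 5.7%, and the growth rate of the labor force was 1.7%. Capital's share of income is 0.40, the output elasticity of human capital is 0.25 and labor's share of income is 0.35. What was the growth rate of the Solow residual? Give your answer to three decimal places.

Labor's share = 1 − 0.4 − 0.25 = 0.35.
The capital stock: 0.4 × 8.3 = 3.32 pp.
The human-capital index: 0.25 × 7.6 = 1.9 pp.
The labor force: 0.35 × 1.7 = 0.595 pp.
TFP growth = 5.7 − 5.815 = -0.115%.

-0.115%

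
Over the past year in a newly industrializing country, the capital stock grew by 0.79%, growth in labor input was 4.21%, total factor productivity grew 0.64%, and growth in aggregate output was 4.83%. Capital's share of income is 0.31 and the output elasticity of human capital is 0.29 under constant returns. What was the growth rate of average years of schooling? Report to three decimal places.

Labor's share = 1 − 0.31 − 0.29 = 0.4.
gY = gA + 0.31×0.79 + 0.4×4.21 + 0.29×g.
0.29×g = 4.83 − 0.64 − 1.9289 = 2.2611.
g = 2.2611 / 0.29 = 7.7969%.

Average years of schooling growth was 7.797%.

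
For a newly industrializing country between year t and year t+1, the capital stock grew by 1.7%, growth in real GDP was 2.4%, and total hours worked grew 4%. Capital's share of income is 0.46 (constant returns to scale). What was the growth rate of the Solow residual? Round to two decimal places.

-0.54%

Labor's share = 1 − 0.46 = 0.54.
The capital stock: 0.46 × 1.7 = 0.782 pp.
Total hours worked: 0.54 × 4 = 2.16 pp.
TFP growth = 2.4 − 2.942 = -0.542%.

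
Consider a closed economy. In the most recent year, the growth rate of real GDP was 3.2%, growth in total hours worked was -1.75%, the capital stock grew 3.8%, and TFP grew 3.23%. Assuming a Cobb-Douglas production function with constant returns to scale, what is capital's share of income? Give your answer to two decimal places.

α = 0.31

gY = gA + α·gK + (1−α)·gL, so gY − gA − gL = α(gK − gL).
3.2 − 3.23 + 1.75 = α × (3.8 − (-1.75)).
1.72 = 5.55 α, so α = 0.3099.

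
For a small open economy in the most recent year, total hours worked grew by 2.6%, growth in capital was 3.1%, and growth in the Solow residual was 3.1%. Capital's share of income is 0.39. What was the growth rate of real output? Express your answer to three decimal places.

Labor's share = 1 − 0.39 = 0.61.
Capital: 0.39 × 3.1 = 1.209 pp.
Total hours worked: 0.61 × 2.6 = 1.586 pp.
Output growth = 3.1 + 2.795 = 5.895%.

5.895%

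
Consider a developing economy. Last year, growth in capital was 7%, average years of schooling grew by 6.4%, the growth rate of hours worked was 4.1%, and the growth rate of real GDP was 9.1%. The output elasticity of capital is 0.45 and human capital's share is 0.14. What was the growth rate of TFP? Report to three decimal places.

Labor's share = 1 − 0.45 − 0.14 = 0.41.
Capital: 0.45 × 7 = 3.15 pp.
Average years of schooling: 0.14 × 6.4 = 0.896 pp.
Hours worked: 0.41 × 4.1 = 1.681 pp.
TFP growth = 9.1 − 5.727 = 3.373%.

3.373%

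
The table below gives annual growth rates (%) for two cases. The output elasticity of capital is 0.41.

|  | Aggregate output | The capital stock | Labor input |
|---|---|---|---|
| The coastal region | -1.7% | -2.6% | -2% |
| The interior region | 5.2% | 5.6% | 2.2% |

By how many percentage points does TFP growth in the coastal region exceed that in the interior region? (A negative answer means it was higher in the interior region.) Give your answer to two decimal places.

-1.06 percentage points

Labor's share = 1 − 0.41 = 0.59.
The coastal region: TFP = -1.7 + 1.066 + 1.18 = 0.546%.
The interior region: TFP = 5.2 − 2.296 − 1.298 = 1.606%.
Difference = 0.546 − (1.606) = -1.06 pp.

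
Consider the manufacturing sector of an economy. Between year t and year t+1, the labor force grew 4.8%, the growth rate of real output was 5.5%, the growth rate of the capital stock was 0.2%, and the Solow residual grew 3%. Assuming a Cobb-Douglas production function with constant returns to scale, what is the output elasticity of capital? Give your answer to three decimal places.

gY = gA + α·gK + (1−α)·gL, so gY − gA − gL = α(gK − gL).
5.5 − 3 − 4.8 = α × (0.2 − 4.8).
-2.3 = -4.6 α, so α = 0.5.

0.500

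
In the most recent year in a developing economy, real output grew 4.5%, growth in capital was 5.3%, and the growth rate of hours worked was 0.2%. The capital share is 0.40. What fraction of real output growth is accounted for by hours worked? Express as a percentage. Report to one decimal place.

Labor's share = 1 − 0.4 = 0.6.
Hours worked contributed 0.6 × 0.2 = 0.12 pp.
Share of growth = 0.12 / 4.5 × 100 = 2.667%.

Hours worked accounted for 2.7% of growth.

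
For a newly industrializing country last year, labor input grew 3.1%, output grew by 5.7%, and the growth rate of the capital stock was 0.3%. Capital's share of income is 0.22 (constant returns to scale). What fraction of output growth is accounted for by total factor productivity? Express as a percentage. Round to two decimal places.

Labor's share = 1 − 0.22 = 0.78.
The capital stock: 0.22 × 0.3 = 0.066 pp.
Labor input: 0.78 × 3.1 = 2.418 pp.
TFP growth = 5.7 − 2.484 = 3.216%.
TFP share of growth = 3.216 / 5.7 × 100 = 56.4211%.

Total factor productivity accounted for 56.42% of growth.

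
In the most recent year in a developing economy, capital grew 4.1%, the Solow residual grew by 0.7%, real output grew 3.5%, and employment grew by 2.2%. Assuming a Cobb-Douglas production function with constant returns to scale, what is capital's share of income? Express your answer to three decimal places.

α = 0.316

gY = gA + α·gK + (1−α)·gL, so gY − gA − gL = α(gK − gL).
3.5 − 0.7 − 2.2 = α × (4.1 − 2.2).
0.6 = 1.9 α, so α = 0.31579.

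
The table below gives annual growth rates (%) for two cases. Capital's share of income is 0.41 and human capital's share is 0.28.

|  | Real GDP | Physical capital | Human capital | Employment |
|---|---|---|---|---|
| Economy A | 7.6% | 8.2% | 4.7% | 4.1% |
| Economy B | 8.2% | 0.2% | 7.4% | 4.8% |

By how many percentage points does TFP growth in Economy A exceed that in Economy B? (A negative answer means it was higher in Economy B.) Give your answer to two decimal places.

Labor's share = 1 − 0.41 − 0.28 = 0.31.
Economy A: TFP = 7.6 − 3.362 − 1.316 − 1.271 = 1.651%.
Economy B: TFP = 8.2 − 0.082 − 2.072 − 1.488 = 4.558%.
Difference = 1.651 − (4.558) = -2.907 pp.

-2.91 percentage points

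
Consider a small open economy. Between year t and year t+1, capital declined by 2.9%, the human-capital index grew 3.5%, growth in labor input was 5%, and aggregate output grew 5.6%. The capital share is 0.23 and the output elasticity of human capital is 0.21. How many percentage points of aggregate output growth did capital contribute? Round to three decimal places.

-0.667

Contribution = share × growth = 0.23 × (-2.9) = -0.667 pp.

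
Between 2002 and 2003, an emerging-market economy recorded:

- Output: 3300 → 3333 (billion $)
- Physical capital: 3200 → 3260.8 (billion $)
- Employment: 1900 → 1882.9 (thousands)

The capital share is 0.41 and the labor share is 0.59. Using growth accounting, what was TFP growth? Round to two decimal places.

Output growth = (3333 − 3300) / 3300 = 1%.
Physical capital growth = (3260.8 − 3200) / 3200 = 1.9%.
Employment growth = (1882.9 − 1900) / 1900 = -0.9%.
Labor's share = 1 − 0.41 = 0.59.
Physical capital: 0.41 × 1.9 = 0.779 pp.
Employment: 0.59 × (-0.9) = -0.531 pp.
TFP growth = 1 − 0.248 = 0.752%.

TFP grew 0.75%.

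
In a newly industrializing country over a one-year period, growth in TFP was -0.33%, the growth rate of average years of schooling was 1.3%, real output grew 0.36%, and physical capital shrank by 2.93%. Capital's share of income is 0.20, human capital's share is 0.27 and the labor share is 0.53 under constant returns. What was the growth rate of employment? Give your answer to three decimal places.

Labor's share = 1 − 0.2 − 0.27 = 0.53.
gY = gA + 0.2×(-2.93) + 0.27×1.3 + 0.53×g.
0.53×g = 0.36 + 0.33 + 0.235 = 0.925.
g = 0.925 / 0.53 = 1.74528%.

1.745%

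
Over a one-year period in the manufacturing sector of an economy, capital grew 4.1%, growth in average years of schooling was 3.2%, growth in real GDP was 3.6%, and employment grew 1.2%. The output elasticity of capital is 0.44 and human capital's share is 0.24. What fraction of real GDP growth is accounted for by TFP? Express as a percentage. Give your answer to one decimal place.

Labor's share = 1 − 0.44 − 0.24 = 0.32.
Capital: 0.44 × 4.1 = 1.804 pp.
Average years of schooling: 0.24 × 3.2 = 0.768 pp.
Employment: 0.32 × 1.2 = 0.384 pp.
TFP growth = 3.6 − 2.956 = 0.644%.
TFP share of growth = 0.644 / 3.6 × 100 = 17.889%.

17.9%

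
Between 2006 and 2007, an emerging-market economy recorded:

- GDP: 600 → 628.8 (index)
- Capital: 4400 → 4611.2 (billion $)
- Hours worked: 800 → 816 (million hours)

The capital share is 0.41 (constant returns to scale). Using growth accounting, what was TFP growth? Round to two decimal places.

1.65%

GDP growth = (628.8 − 600) / 600 = 4.8%.
Capital growth = (4611.2 − 4400) / 4400 = 4.8%.
Hours worked growth = (816 − 800) / 800 = 2%.
Labor's share = 1 − 0.41 = 0.59.
Capital: 0.41 × 4.8 = 1.968 pp.
Hours worked: 0.59 × 2 = 1.18 pp.
TFP growth = 4.8 − 3.148 = 1.652%.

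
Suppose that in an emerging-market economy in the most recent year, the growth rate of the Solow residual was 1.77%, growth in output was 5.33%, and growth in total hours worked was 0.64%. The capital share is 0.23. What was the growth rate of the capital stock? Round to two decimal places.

Labor's share = 1 − 0.23 = 0.77.
gY = gA + 0.77×0.64 + 0.23×g.
0.23×g = 5.33 − 1.77 − 0.4928 = 3.0672.
g = 3.0672 / 0.23 = 13.3357%.

13.34%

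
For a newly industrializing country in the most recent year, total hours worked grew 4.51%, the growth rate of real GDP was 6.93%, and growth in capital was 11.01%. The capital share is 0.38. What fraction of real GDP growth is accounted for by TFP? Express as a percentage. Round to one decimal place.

TFP accounted for -0.7% of growth.

Labor's share = 1 − 0.38 = 0.62.
Capital: 0.38 × 11.01 = 4.1838 pp.
Total hours worked: 0.62 × 4.51 = 2.7962 pp.
TFP growth = 6.93 − 6.98 = -0.05%.
TFP share of growth = -0.05 / 6.93 × 100 = -0.722%.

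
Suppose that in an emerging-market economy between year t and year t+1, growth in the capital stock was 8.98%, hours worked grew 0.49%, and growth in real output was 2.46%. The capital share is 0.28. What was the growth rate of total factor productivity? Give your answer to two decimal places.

-0.41%

Labor's share = 1 − 0.28 = 0.72.
The capital stock: 0.28 × 8.98 = 2.5144 pp.
Hours worked: 0.72 × 0.49 = 0.3528 pp.
TFP growth = 2.46 − 2.8672 = -0.4072%.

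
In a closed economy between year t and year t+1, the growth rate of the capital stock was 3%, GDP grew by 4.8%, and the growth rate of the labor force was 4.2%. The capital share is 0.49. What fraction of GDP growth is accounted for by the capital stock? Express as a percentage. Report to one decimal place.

30.6%

The capital stock contributed 0.49 × 3 = 1.47 pp.
Share of growth = 1.47 / 4.8 × 100 = 30.625%.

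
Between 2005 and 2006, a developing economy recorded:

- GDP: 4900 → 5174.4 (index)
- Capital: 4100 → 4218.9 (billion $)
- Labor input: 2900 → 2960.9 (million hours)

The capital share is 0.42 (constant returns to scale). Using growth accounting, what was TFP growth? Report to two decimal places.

TFP grew 3.16%.

GDP growth = (5174.4 − 4900) / 4900 = 5.6%.
Capital growth = (4218.9 − 4100) / 4100 = 2.9%.
Labor input growth = (2960.9 − 2900) / 2900 = 2.1%.
Labor's share = 1 − 0.42 = 0.58.
Capital: 0.42 × 2.9 = 1.218 pp.
Labor input: 0.58 × 2.1 = 1.218 pp.
TFP growth = 5.6 − 2.436 = 3.164%.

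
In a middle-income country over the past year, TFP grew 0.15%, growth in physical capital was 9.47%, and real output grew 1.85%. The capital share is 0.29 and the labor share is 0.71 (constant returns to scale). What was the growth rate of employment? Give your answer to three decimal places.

-1.474%

Labor's share = 1 − 0.29 = 0.71.
gY = gA + 0.29×9.47 + 0.71×g.
0.71×g = 1.85 − 0.15 − 2.7463 = -1.0463.
g = -1.0463 / 0.71 = -1.47366%.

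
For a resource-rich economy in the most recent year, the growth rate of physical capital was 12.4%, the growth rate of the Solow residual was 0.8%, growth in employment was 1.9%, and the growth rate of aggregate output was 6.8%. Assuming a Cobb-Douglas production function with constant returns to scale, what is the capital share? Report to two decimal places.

α = 0.39

gY = gA + α·gK + (1−α)·gL, so gY − gA − gL = α(gK − gL).
6.8 − 0.8 − 1.9 = α × (12.4 − 1.9).
4.1 = 10.5 α, so α = 0.3905.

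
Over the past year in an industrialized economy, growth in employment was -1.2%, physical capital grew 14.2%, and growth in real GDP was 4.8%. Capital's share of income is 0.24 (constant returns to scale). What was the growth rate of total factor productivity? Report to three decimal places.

Labor's share = 1 − 0.24 = 0.76.
Physical capital: 0.24 × 14.2 = 3.408 pp.
Employment: 0.76 × (-1.2) = -0.912 pp.
TFP growth = 4.8 − 2.496 = 2.304%.

2.304%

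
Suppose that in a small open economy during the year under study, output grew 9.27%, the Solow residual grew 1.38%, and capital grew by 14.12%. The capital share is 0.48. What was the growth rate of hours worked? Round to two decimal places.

Labor's share = 1 − 0.48 = 0.52.
gY = gA + 0.48×14.12 + 0.52×g.
0.52×g = 9.27 − 1.38 − 6.7776 = 1.1124.
g = 1.1124 / 0.52 = 2.1392%.

2.14%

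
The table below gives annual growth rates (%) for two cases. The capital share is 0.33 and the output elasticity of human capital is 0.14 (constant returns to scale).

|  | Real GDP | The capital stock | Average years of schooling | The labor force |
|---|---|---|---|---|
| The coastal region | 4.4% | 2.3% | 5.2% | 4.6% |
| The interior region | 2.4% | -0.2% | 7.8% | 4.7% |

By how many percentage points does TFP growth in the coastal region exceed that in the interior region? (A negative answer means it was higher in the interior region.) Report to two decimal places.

Labor's share = 1 − 0.33 − 0.14 = 0.53.
The coastal region: TFP = 4.4 − 0.759 − 0.728 − 2.438 = 0.475%.
The interior region: TFP = 2.4 + 0.066 − 1.092 − 2.491 = -1.117%.
Difference = 0.475 − (-1.117) = 1.592 pp.

1.59 percentage points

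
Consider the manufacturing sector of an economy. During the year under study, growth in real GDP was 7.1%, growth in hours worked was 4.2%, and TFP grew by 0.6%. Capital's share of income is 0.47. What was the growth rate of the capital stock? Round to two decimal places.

Labor's share = 1 − 0.47 = 0.53.
gY = gA + 0.53×4.2 + 0.47×g.
0.47×g = 7.1 − 0.6 − 2.226 = 4.274.
g = 4.274 / 0.47 = 9.0936%.

9.09%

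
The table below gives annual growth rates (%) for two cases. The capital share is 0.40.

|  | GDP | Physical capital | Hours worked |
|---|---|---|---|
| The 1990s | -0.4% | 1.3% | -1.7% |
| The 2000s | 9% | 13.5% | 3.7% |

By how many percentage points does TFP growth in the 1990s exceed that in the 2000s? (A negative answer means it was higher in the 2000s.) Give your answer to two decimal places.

-1.28 percentage points

Labor's share = 1 − 0.4 = 0.6.
The 1990s: TFP = -0.4 − 0.52 + 1.02 = 0.1%.
The 2000s: TFP = 9 − 5.4 − 2.22 = 1.38%.
Difference = 0.1 − (1.38) = -1.28 pp.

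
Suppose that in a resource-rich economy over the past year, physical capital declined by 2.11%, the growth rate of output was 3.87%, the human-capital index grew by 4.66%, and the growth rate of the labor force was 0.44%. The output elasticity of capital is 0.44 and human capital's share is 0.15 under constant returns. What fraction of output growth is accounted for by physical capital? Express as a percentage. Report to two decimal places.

-23.99%

Physical capital contributed 0.44 × (-2.11) = -0.9284 pp.
Share of growth = -0.9284 / 3.87 × 100 = -23.9897%.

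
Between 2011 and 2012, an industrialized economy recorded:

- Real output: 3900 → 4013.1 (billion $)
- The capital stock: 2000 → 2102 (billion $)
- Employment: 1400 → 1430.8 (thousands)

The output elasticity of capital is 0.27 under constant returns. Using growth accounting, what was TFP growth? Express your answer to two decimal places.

Real output growth = (4013.1 − 3900) / 3900 = 2.9%.
The capital stock growth = (2102 − 2000) / 2000 = 5.1%.
Employment growth = (1430.8 − 1400) / 1400 = 2.2%.
Labor's share = 1 − 0.27 = 0.73.
The capital stock: 0.27 × 5.1 = 1.377 pp.
Employment: 0.73 × 2.2 = 1.606 pp.
TFP growth = 2.9 − 2.983 = -0.083%.

-0.08%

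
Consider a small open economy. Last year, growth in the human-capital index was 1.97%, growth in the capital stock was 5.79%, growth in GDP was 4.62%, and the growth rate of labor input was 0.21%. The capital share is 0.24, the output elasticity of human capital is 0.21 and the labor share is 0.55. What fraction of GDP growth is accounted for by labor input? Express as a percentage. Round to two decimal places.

Labor's share = 1 − 0.24 − 0.21 = 0.55.
Labor input contributed 0.55 × 0.21 = 0.1155 pp.
Share of growth = 0.1155 / 4.62 × 100 = 2.5%.

2.50%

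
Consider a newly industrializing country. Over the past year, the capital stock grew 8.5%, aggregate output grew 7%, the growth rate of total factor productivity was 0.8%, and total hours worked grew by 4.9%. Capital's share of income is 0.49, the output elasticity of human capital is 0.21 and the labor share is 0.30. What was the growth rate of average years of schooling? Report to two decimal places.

Labor's share = 1 − 0.49 − 0.21 = 0.3.
gY = gA + 0.49×8.5 + 0.3×4.9 + 0.21×g.
0.21×g = 7 − 0.8 − 5.635 = 0.565.
g = 0.565 / 0.21 = 2.6905%.

2.69%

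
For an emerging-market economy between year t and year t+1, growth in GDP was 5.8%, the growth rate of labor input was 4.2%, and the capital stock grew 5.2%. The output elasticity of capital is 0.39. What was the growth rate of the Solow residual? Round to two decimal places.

Labor's share = 1 − 0.39 = 0.61.
The capital stock: 0.39 × 5.2 = 2.028 pp.
Labor input: 0.61 × 4.2 = 2.562 pp.
TFP growth = 5.8 − 4.59 = 1.21%.

1.21%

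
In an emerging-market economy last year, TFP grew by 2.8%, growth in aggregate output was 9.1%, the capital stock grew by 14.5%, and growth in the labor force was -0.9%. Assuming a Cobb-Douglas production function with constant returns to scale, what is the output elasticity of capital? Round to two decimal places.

gY = gA + α·gK + (1−α)·gL, so gY − gA − gL = α(gK − gL).
9.1 − 2.8 + 0.9 = α × (14.5 − (-0.9)).
7.2 = 15.4 α, so α = 0.4675.

The output elasticity of capital is 0.47.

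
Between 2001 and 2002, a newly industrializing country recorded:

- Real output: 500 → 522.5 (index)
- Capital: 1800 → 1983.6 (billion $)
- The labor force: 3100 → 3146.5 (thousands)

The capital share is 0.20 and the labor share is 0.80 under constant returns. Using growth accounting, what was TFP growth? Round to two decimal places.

1.26%

Real output growth = (522.5 − 500) / 500 = 4.5%.
Capital growth = (1983.6 − 1800) / 1800 = 10.2%.
The labor force growth = (3146.5 − 3100) / 3100 = 1.5%.
Labor's share = 1 − 0.2 = 0.8.
Capital: 0.2 × 10.2 = 2.04 pp.
The labor force: 0.8 × 1.5 = 1.2 pp.
TFP growth = 4.5 − 3.24 = 1.26%.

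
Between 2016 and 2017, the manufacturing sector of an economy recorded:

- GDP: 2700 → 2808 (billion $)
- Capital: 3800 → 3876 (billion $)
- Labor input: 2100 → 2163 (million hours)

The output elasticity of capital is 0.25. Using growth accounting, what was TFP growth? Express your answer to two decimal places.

GDP growth = (2808 − 2700) / 2700 = 4%.
Capital growth = (3876 − 3800) / 3800 = 2%.
Labor input growth = (2163 − 2100) / 2100 = 3%.
Labor's share = 1 − 0.25 = 0.75.
Capital: 0.25 × 2 = 0.5 pp.
Labor input: 0.75 × 3 = 2.25 pp.
TFP growth = 4 − 2.75 = 1.25%.

1.25%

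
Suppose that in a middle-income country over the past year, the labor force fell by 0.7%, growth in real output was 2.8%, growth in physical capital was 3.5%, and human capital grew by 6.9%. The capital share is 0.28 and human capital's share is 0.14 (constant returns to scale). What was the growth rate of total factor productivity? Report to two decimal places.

Total factor productivity grew 1.26%.

Labor's share = 1 − 0.28 − 0.14 = 0.58.
Physical capital: 0.28 × 3.5 = 0.98 pp.
Human capital: 0.14 × 6.9 = 0.966 pp.
The labor force: 0.58 × (-0.7) = -0.406 pp.
TFP growth = 2.8 − 1.54 = 1.26%.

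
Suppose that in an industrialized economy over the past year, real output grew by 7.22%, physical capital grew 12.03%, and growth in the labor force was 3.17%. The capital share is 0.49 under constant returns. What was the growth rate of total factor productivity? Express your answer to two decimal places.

Labor's share = 1 − 0.49 = 0.51.
Physical capital: 0.49 × 12.03 = 5.8947 pp.
The labor force: 0.51 × 3.17 = 1.6167 pp.
TFP growth = 7.22 − 7.5114 = -0.2914%.

-0.29%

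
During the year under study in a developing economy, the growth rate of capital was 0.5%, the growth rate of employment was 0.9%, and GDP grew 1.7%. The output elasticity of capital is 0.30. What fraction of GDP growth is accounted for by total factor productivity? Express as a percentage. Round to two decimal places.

Total factor productivity accounted for 54.12% of growth.

Labor's share = 1 − 0.3 = 0.7.
Capital: 0.3 × 0.5 = 0.15 pp.
Employment: 0.7 × 0.9 = 0.63 pp.
TFP growth = 1.7 − 0.78 = 0.92%.
TFP share of growth = 0.92 / 1.7 × 100 = 54.1176%.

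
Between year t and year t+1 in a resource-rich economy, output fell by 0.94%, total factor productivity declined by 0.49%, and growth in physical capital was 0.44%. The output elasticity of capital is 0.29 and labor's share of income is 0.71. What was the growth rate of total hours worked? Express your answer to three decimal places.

-0.814%

Labor's share = 1 − 0.29 = 0.71.
gY = gA + 0.29×0.44 + 0.71×g.
0.71×g = -0.94 + 0.49 − 0.1276 = -0.5776.
g = -0.5776 / 0.71 = -0.81352%.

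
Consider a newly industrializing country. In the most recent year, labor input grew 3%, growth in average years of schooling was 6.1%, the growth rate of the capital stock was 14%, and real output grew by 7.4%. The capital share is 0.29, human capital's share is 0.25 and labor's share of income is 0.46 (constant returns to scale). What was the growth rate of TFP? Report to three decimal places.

TFP grew 0.435%.

Labor's share = 1 − 0.29 − 0.25 = 0.46.
The capital stock: 0.29 × 14 = 4.06 pp.
Average years of schooling: 0.25 × 6.1 = 1.525 pp.
Labor input: 0.46 × 3 = 1.38 pp.
TFP growth = 7.4 − 6.965 = 0.435%.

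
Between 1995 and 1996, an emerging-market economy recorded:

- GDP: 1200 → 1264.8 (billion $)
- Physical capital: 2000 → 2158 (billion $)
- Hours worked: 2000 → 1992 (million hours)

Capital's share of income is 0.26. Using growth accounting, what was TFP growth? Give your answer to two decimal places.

3.64%

GDP growth = (1264.8 − 1200) / 1200 = 5.4%.
Physical capital growth = (2158 − 2000) / 2000 = 7.9%.
Hours worked growth = (1992 − 2000) / 2000 = -0.4%.
Labor's share = 1 − 0.26 = 0.74.
Physical capital: 0.26 × 7.9 = 2.054 pp.
Hours worked: 0.74 × (-0.4) = -0.296 pp.
TFP growth = 5.4 − 1.758 = 3.642%.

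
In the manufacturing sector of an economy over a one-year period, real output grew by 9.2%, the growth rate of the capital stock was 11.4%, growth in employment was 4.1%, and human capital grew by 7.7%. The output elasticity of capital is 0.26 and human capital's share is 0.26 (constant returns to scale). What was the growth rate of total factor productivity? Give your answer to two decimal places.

Labor's share = 1 − 0.26 − 0.26 = 0.48.
The capital stock: 0.26 × 11.4 = 2.964 pp.
Human capital: 0.26 × 7.7 = 2.002 pp.
Employment: 0.48 × 4.1 = 1.968 pp.
TFP growth = 9.2 − 6.934 = 2.266%.

2.27%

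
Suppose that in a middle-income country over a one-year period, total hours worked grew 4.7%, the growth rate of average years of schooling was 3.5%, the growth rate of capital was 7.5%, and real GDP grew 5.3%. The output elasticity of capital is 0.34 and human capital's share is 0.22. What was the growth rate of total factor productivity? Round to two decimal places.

Labor's share = 1 − 0.34 − 0.22 = 0.44.
Capital: 0.34 × 7.5 = 2.55 pp.
Average years of schooling: 0.22 × 3.5 = 0.77 pp.
Total hours worked: 0.44 × 4.7 = 2.068 pp.
TFP growth = 5.3 − 5.388 = -0.088%.

-0.09%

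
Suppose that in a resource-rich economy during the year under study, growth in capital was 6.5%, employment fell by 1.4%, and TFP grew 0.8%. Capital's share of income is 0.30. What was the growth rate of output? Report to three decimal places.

Output grew 1.770%.

Labor's share = 1 − 0.3 = 0.7.
Capital: 0.3 × 6.5 = 1.95 pp.
Employment: 0.7 × (-1.4) = -0.98 pp.
Output growth = 0.8 + 0.97 = 1.77%.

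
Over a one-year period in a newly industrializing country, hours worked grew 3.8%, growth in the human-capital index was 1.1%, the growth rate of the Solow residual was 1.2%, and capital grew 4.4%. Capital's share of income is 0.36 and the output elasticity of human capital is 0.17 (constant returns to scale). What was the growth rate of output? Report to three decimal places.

Output growth was 4.757%.

Labor's share = 1 − 0.36 − 0.17 = 0.47.
Capital: 0.36 × 4.4 = 1.584 pp.
The human-capital index: 0.17 × 1.1 = 0.187 pp.
Hours worked: 0.47 × 3.8 = 1.786 pp.
Output growth = 1.2 + 3.557 = 4.757%.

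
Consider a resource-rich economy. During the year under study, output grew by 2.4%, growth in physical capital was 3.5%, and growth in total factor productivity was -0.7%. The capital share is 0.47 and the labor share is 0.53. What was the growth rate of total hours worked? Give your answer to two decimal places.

Labor's share = 1 − 0.47 = 0.53.
gY = gA + 0.47×3.5 + 0.53×g.
0.53×g = 2.4 + 0.7 − 1.645 = 1.455.
g = 1.455 / 0.53 = 2.7453%.

2.75%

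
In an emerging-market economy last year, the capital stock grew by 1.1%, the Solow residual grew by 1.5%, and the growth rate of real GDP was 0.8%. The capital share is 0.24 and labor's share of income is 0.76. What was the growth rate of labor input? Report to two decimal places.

Labor's share = 1 − 0.24 = 0.76.
gY = gA + 0.24×1.1 + 0.76×g.
0.76×g = 0.8 − 1.5 − 0.264 = -0.964.
g = -0.964 / 0.76 = -1.2684%.

-1.27%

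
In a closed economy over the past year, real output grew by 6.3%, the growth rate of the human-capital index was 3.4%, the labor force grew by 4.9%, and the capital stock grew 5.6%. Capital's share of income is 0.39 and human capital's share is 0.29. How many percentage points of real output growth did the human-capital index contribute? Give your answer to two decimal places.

0.99 pp

Contribution = share × growth = 0.29 × 3.4 = 0.986 pp.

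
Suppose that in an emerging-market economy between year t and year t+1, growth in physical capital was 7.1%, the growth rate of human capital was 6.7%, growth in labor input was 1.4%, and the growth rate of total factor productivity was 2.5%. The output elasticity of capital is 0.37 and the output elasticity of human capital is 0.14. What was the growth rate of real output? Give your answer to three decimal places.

Real output grew 6.751%.

Labor's share = 1 − 0.37 − 0.14 = 0.49.
Physical capital: 0.37 × 7.1 = 2.627 pp.
Human capital: 0.14 × 6.7 = 0.938 pp.
Labor input: 0.49 × 1.4 = 0.686 pp.
Output growth = 2.5 + 4.251 = 6.751%.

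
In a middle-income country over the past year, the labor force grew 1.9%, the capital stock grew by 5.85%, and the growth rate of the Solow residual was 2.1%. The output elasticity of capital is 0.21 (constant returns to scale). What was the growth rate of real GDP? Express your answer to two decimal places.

Real GDP growth was 4.83%.

Labor's share = 1 − 0.21 = 0.79.
The capital stock: 0.21 × 5.85 = 1.2285 pp.
The labor force: 0.79 × 1.9 = 1.501 pp.
Output growth = 2.1 + 2.7295 = 4.8295%.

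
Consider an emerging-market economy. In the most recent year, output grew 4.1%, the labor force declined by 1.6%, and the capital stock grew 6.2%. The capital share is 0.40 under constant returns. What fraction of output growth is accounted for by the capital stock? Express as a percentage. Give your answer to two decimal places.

60.49%

The capital stock contributed 0.4 × 6.2 = 2.48 pp.
Share of growth = 2.48 / 4.1 × 100 = 60.4878%.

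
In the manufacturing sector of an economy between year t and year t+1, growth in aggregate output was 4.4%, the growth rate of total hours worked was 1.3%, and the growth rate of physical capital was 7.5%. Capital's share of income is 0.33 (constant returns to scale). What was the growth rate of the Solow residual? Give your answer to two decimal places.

Labor's share = 1 − 0.33 = 0.67.
Physical capital: 0.33 × 7.5 = 2.475 pp.
Total hours worked: 0.67 × 1.3 = 0.871 pp.
TFP growth = 4.4 − 3.346 = 1.054%.

The Solow residual grew 1.05%.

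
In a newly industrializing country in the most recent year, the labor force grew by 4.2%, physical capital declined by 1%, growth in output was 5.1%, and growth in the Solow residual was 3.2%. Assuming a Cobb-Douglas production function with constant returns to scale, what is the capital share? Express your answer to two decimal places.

gY = gA + α·gK + (1−α)·gL, so gY − gA − gL = α(gK − gL).
5.1 − 3.2 − 4.2 = α × (-1 − 4.2).
-2.3 = -5.2 α, so α = 0.4423.

0.44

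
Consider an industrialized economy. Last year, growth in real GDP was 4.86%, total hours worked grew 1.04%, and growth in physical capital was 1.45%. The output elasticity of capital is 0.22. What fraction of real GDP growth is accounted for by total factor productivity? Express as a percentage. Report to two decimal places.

76.74%

Labor's share = 1 − 0.22 = 0.78.
Physical capital: 0.22 × 1.45 = 0.319 pp.
Total hours worked: 0.78 × 1.04 = 0.8112 pp.
TFP growth = 4.86 − 1.1302 = 3.7298%.
TFP share of growth = 3.7298 / 4.86 × 100 = 76.7449%.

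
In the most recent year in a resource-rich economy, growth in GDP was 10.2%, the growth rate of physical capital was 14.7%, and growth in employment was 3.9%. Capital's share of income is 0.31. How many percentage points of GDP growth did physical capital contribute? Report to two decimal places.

Contribution = share × growth = 0.31 × 14.7 = 4.557 pp.

4.56 percentage points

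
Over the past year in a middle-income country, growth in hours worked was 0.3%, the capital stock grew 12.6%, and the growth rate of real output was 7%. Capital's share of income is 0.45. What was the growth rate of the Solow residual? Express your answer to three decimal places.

1.165%

Labor's share = 1 − 0.45 = 0.55.
The capital stock: 0.45 × 12.6 = 5.67 pp.
Hours worked: 0.55 × 0.3 = 0.165 pp.
TFP growth = 7 − 5.835 = 1.165%.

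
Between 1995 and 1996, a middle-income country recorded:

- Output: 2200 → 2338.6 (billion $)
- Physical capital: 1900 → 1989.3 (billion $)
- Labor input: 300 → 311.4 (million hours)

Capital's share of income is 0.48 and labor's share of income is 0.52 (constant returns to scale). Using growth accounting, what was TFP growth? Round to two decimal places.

2.07%

Output growth = (2338.6 − 2200) / 2200 = 6.3%.
Physical capital growth = (1989.3 − 1900) / 1900 = 4.7%.
Labor input growth = (311.4 − 300) / 300 = 3.8%.
Labor's share = 1 − 0.48 = 0.52.
Physical capital: 0.48 × 4.7 = 2.256 pp.
Labor input: 0.52 × 3.8 = 1.976 pp.
TFP growth = 6.3 − 4.232 = 2.068%.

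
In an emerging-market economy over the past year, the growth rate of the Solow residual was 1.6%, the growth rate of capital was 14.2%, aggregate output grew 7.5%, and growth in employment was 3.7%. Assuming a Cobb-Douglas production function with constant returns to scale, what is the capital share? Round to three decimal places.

α = 0.210

gY = gA + α·gK + (1−α)·gL, so gY − gA − gL = α(gK − gL).
7.5 − 1.6 − 3.7 = α × (14.2 − 3.7).
2.2 = 10.5 α, so α = 0.20952.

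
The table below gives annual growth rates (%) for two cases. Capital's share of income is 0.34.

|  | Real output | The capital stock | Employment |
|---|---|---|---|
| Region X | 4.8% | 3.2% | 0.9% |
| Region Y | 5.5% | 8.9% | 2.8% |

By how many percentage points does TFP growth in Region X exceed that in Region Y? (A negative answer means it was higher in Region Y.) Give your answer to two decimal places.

Labor's share = 1 − 0.34 = 0.66.
Region X: TFP = 4.8 − 1.088 − 0.594 = 3.118%.
Region Y: TFP = 5.5 − 3.026 − 1.848 = 0.626%.
Difference = 3.118 − (0.626) = 2.492 pp.

2.49 percentage points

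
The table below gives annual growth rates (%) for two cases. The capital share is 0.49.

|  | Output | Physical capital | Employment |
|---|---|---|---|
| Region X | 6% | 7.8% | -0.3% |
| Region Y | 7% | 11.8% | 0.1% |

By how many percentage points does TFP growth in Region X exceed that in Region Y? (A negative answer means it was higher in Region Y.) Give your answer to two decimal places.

1.16 percentage points

Labor's share = 1 − 0.49 = 0.51.
Region X: TFP = 6 − 3.822 + 0.153 = 2.331%.
Region Y: TFP = 7 − 5.782 − 0.051 = 1.167%.
Difference = 2.331 − (1.167) = 1.164 pp.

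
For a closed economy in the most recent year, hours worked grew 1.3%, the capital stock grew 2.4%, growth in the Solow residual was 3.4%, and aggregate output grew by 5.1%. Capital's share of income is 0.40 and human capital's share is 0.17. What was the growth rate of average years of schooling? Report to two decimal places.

Average years of schooling growth was 1.06%.

Labor's share = 1 − 0.4 − 0.17 = 0.43.
gY = gA + 0.4×2.4 + 0.43×1.3 + 0.17×g.
0.17×g = 5.1 − 3.4 − 1.519 = 0.181.
g = 0.181 / 0.17 = 1.0647%.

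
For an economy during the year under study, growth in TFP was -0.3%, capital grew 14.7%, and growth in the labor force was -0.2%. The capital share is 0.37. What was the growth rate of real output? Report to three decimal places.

5.013%

Labor's share = 1 − 0.37 = 0.63.
Capital: 0.37 × 14.7 = 5.439 pp.
The labor force: 0.63 × (-0.2) = -0.126 pp.
Output growth = -0.3 + 5.313 = 5.013%.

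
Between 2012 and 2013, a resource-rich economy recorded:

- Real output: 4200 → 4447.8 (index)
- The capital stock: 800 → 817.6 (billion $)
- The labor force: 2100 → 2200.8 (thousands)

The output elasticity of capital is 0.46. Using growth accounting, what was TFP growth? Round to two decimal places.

Real output growth = (4447.8 − 4200) / 4200 = 5.9%.
The capital stock growth = (817.6 − 800) / 800 = 2.2%.
The labor force growth = (2200.8 − 2100) / 2100 = 4.8%.
Labor's share = 1 − 0.46 = 0.54.
The capital stock: 0.46 × 2.2 = 1.012 pp.
The labor force: 0.54 × 4.8 = 2.592 pp.
TFP growth = 5.9 − 3.604 = 2.296%.

2.30%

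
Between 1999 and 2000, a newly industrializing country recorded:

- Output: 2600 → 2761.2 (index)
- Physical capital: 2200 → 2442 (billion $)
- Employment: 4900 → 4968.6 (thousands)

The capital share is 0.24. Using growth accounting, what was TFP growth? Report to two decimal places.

2.50%

Output growth = (2761.2 − 2600) / 2600 = 6.2%.
Physical capital growth = (2442 − 2200) / 2200 = 11%.
Employment growth = (4968.6 − 4900) / 4900 = 1.4%.
Labor's share = 1 − 0.24 = 0.76.
Physical capital: 0.24 × 11 = 2.64 pp.
Employment: 0.76 × 1.4 = 1.064 pp.
TFP growth = 6.2 − 3.704 = 2.496%.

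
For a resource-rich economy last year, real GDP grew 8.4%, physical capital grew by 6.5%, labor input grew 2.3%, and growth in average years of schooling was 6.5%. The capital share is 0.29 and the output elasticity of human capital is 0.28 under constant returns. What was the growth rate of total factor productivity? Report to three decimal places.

Labor's share = 1 − 0.29 − 0.28 = 0.43.
Physical capital: 0.29 × 6.5 = 1.885 pp.
Average years of schooling: 0.28 × 6.5 = 1.82 pp.
Labor input: 0.43 × 2.3 = 0.989 pp.
TFP growth = 8.4 − 4.694 = 3.706%.

Total factor productivity grew 3.706%.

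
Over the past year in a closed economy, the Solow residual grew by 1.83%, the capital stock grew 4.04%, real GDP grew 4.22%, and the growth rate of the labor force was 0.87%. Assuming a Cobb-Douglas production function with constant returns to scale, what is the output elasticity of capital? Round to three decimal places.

gY = gA + α·gK + (1−α)·gL, so gY − gA − gL = α(gK − gL).
4.22 − 1.83 − 0.87 = α × (4.04 − 0.87).
1.52 = 3.17 α, so α = 0.4795.

α = 0.479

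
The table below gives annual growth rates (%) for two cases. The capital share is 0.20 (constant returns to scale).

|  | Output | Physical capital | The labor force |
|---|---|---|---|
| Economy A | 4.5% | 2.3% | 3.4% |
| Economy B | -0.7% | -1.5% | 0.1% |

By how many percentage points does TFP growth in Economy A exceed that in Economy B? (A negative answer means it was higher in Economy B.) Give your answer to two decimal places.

1.80 percentage points

Labor's share = 1 − 0.2 = 0.8.
Economy A: TFP = 4.5 − 0.46 − 2.72 = 1.32%.
Economy B: TFP = -0.7 + 0.3 − 0.08 = -0.48%.
Difference = 1.32 − (-0.48) = 1.8 pp.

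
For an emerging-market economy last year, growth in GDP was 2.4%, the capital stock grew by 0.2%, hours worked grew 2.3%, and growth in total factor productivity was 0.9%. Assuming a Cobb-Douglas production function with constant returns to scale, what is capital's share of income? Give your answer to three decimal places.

gY = gA + α·gK + (1−α)·gL, so gY − gA − gL = α(gK − gL).
2.4 − 0.9 − 2.3 = α × (0.2 − 2.3).
-0.8 = -2.1 α, so α = 0.38095.

Capital's share of income is 0.381.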